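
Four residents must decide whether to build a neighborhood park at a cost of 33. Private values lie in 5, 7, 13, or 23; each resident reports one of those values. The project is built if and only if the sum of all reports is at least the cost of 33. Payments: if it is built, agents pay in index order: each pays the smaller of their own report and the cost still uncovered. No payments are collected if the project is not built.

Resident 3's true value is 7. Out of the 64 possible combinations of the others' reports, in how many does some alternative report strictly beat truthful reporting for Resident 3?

Others report (5, 5, 23): truth gives 0; report 5 gives 2 > 0. Violating.
Others report (5, 7, 23): truth gives 0; report 5 gives 2 > 0. Violating.
Others report (5, 13, 13): truth gives 0; report 5 gives 2 > 0. Violating.
Others report (5, 13, 23): truth gives 0; report 5 gives 2 > 0. Violating.
Others report (5, 5, 5): truth gives 0; no alternative beats it.
Others report (5, 5, 7): truth gives 0; no alternative beats it.
(Checking all 64 profiles: 16 have a profitable deviation, 48 do not.)

16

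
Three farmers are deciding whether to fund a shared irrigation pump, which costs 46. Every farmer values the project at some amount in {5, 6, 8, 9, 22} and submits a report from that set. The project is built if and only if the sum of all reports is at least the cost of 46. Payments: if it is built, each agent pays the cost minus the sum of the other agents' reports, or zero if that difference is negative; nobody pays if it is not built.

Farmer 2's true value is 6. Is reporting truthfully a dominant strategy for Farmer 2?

Check each profile of the others' reports and compare truth against every alternative report.
Others report (22, 22): truth gives 4, best alternative gives 4.
Others report (5, 5): truth gives 0, best alternative gives 0.
Others report (5, 6): truth gives 0, best alternative gives 0.
Others report (5, 8): truth gives 0, best alternative gives 0.
Others report (5, 9): truth gives 0, best alternative gives 0.
Others report (5, 22): truth gives 0, best alternative gives 0.
(Remaining 19 profiles checked similarly; truth is weakly best in each.)
In every case the truthful report is at least as good as any alternative, so it is a dominant strategy.

Yes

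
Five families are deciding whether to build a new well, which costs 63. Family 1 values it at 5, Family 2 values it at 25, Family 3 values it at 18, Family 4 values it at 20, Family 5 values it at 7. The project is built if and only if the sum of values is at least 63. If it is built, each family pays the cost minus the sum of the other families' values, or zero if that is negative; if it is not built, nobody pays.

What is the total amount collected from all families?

Total value 75 ≥ cost 63, so it is built.
Family 1: others sum to 70; max(0, 63 - 70) = 0.
Family 2: others sum to 50; max(0, 63 - 50) = 13.
Family 3: others sum to 57; max(0, 63 - 57) = 6.
Family 4: others sum to 55; max(0, 63 - 55) = 8.
Family 5: others sum to 68; max(0, 63 - 68) = 0.
Total collected = 0 + 13 + 6 + 8 + 0 = 27.

27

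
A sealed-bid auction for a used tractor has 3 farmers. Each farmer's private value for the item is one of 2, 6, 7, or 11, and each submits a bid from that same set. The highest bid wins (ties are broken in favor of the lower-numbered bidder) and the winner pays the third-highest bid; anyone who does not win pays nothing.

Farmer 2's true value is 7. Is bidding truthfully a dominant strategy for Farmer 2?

Consider the case where Farmer 1 bids 2 and Farmer 3 bids 11.
Truthful bid 7: loses, pays 0, utility 0.
Bid 11 instead: wins, pays 2, utility 7 - 2 = 5.
Since 5 > 0, bidding 11 is strictly better here, so truthful bidding is not dominant.

No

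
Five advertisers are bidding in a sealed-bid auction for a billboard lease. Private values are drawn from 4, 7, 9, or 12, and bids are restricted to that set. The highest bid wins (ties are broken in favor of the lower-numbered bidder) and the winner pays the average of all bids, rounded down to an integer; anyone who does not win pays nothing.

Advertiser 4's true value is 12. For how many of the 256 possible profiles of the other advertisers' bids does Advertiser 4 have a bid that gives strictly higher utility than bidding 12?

14

Others bid (4, 4, 4, 4): truth gives 7; bid 7 gives 8 > 7. Violating.
Others bid (4, 4, 4, 7): truth gives 6; bid 7 gives 7 > 6. Violating.
Others bid (4, 4, 7, 4): truth gives 6; bid 9 gives 7 > 6. Violating.
Others bid (4, 4, 7, 9): truth gives 5; bid 9 gives 6 > 5. Violating.
Others bid (4, 4, 4, 9): truth gives 6; no alternative beats it.
Others bid (4, 4, 4, 12): truth gives 5; no alternative beats it.
(Checking all 256 profiles: 14 have a profitable deviation, 242 do not.)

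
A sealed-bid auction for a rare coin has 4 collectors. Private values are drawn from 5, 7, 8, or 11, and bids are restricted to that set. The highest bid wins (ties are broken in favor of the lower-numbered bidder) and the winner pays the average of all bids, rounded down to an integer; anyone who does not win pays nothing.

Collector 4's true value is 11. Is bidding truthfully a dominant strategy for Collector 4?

Consider the case where Collector 1 bids 5, Collector 2 bids 5 and Collector 3 bids 5.
Truthful bid 11: wins, pays 6, utility 11 - 6 = 5.
Bid 7 instead: wins, pays 5, utility 11 - 5 = 6.
Since 6 > 5, bidding 7 is strictly better here, so truthful bidding is not dominant.

No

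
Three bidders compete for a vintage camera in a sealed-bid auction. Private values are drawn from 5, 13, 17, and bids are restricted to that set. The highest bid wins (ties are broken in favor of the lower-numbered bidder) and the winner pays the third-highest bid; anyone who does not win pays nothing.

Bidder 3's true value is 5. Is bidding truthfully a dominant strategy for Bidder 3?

Check each profile of the others' bids and compare truth against every alternative bid.
Others bid (5, 5): truth gives 0, best alternative gives 0.
Others bid (5, 13): truth gives 0, best alternative gives 0.
Others bid (5, 17): truth gives 0, best alternative gives 0.
Others bid (13, 5): truth gives 0, best alternative gives 0.
Others bid (13, 13): truth gives 0, best alternative gives 0.
Others bid (13, 17): truth gives 0, best alternative gives 0.
(Remaining 3 profiles checked similarly; truth is weakly best in each.)
In every case the truthful bid is at least as good as any alternative, so it is a dominant strategy.

Yes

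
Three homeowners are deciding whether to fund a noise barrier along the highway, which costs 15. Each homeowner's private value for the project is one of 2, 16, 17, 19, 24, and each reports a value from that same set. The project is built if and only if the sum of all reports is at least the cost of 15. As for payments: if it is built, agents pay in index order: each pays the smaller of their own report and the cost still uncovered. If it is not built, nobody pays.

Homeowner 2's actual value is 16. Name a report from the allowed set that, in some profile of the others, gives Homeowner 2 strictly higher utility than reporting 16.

Suppose Homeowner 1 reports 2 and Homeowner 3 reports 16.
Report 16: project built, pays 13, utility 16 - 13 = 3.
Report 2: project built, pays 2, utility 16 - 2 = 14.
So reporting 2 beats truth here (14 > 3).

2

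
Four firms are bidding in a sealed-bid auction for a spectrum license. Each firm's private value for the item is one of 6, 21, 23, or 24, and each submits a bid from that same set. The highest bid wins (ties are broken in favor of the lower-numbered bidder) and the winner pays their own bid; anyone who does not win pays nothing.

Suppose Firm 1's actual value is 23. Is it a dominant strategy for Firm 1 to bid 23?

Consider the case where Firm 2 bids 6, Firm 3 bids 6 and Firm 4 bids 6.
Truthful bid 23: wins, pays 23, utility 23 - 23 = 0.
Bid 6 instead: wins, pays 6, utility 23 - 6 = 17.
Since 17 > 0, bidding 6 is strictly better here, so truthful bidding is not dominant.

No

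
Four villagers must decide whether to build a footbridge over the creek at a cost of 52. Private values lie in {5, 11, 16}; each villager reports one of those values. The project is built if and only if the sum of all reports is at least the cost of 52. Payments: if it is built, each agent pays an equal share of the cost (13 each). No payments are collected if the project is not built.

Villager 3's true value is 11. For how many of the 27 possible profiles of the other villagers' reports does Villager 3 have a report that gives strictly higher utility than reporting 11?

3

Others report (11, 16, 16): truth gives -2; report 5 gives 0 > -2. Violating.
Others report (16, 11, 16): truth gives -2; report 5 gives 0 > -2. Violating.
Others report (16, 16, 11): truth gives -2; report 5 gives 0 > -2. Violating.
Others report (5, 5, 5): truth gives 0; no alternative beats it.
Others report (5, 5, 11): truth gives 0; no alternative beats it.
(Checking all 27 profiles: 3 have a profitable deviation, 24 do not.)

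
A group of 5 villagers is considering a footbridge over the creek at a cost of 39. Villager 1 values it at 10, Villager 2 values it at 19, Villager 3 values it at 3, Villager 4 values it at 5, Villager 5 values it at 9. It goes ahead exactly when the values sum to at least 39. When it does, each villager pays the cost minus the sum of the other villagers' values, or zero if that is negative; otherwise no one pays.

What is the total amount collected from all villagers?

Total value 46 ≥ cost 39, so it is built.
Villager 1: others sum to 36; max(0, 39 - 36) = 3.
Villager 2: others sum to 27; max(0, 39 - 27) = 12.
Villager 3: others sum to 43; max(0, 39 - 43) = 0.
Villager 4: others sum to 41; max(0, 39 - 41) = 0.
Villager 5: others sum to 37; max(0, 39 - 37) = 2.
Total collected = 3 + 12 + 0 + 0 + 2 = 17.

17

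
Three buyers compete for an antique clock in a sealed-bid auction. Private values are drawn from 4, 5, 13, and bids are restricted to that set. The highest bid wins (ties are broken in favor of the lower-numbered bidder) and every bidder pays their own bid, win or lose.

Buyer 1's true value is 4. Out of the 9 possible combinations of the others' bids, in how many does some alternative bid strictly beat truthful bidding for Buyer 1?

Others bid (4, 5): truth gives -4; bid 5 gives -1 > -4. Violating.
Others bid (5, 4): truth gives -4; bid 5 gives -1 > -4. Violating.
Others bid (5, 5): truth gives -4; bid 5 gives -1 > -4. Violating.
Others bid (4, 4): truth gives 0; no alternative beats it.
Others bid (4, 13): truth gives -4; no alternative beats it.
(Checking all 9 profiles: 3 have a profitable deviation, 6 do not.)

3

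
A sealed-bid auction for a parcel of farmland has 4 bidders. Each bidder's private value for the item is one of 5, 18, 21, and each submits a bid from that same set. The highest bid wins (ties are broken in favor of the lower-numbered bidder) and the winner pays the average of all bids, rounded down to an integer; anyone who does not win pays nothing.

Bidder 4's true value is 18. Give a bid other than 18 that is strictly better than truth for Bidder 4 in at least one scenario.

Suppose Bidder 1 bids 5, Bidder 2 bids 5 and Bidder 3 bids 18.
Bid 18: loses, pays 0, utility 0.
Bid 21: wins, pays 12, utility 18 - 12 = 6.
So bidding 21 beats truth here (6 > 0).

21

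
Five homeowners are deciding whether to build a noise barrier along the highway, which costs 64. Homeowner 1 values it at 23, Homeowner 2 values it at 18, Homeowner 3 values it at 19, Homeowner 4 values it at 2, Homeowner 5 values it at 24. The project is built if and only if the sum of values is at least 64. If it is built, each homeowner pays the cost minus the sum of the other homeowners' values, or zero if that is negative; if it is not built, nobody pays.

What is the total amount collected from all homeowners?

3

Total value 86 ≥ cost 64, so it is built.
Homeowner 1: others sum to 63; max(0, 64 - 63) = 1.
Homeowner 2: others sum to 68; max(0, 64 - 68) = 0.
Homeowner 3: others sum to 67; max(0, 64 - 67) = 0.
Homeowner 4: others sum to 84; max(0, 64 - 84) = 0.
Homeowner 5: others sum to 62; max(0, 64 - 62) = 2.
Total collected = 1 + 0 + 0 + 0 + 2 = 3.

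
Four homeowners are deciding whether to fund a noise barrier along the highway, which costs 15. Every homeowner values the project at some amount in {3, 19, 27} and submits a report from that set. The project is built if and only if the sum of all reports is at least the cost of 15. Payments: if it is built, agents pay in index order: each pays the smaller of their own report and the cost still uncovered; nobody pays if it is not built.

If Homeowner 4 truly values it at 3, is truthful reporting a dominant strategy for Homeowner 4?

Check each profile of the others' reports and compare truth against every alternative report.
Others report (3, 3, 3): truth gives 0, best alternative gives -3.
Others report (3, 3, 19): truth gives 3, best alternative gives 3.
Others report (3, 3, 27): truth gives 3, best alternative gives 3.
Others report (3, 19, 3): truth gives 3, best alternative gives 3.
Others report (3, 19, 19): truth gives 3, best alternative gives 3.
Others report (3, 19, 27): truth gives 3, best alternative gives 3.
(Remaining 21 profiles checked similarly; truth is weakly best in each.)
In every case the truthful report is at least as good as any alternative, so it is a dominant strategy.

Yes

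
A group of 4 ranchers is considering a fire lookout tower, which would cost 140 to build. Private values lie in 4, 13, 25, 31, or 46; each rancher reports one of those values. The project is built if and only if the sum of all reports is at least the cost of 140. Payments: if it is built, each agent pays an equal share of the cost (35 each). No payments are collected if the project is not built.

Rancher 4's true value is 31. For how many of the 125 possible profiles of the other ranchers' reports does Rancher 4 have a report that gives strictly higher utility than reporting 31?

Others report (25, 46, 46): truth gives -4; report 4 gives 0 > -4. Violating.
Others report (31, 46, 46): truth gives -4; report 4 gives 0 > -4. Violating.
Others report (46, 25, 46): truth gives -4; report 4 gives 0 > -4. Violating.
Others report (46, 31, 46): truth gives -4; report 4 gives 0 > -4. Violating.
Others report (4, 4, 4): truth gives 0; no alternative beats it.
Others report (4, 4, 13): truth gives 0; no alternative beats it.
(Checking all 125 profiles: 6 have a profitable deviation, 119 do not.)

6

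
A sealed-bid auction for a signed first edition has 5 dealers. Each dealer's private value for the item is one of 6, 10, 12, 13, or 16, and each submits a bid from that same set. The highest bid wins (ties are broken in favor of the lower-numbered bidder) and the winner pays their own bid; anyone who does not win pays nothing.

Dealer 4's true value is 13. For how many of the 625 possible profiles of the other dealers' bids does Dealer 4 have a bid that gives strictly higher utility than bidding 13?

Others bid (6, 6, 6, 6): truth gives 0; bid 10 gives 3 > 0. Violating.
Others bid (6, 6, 6, 10): truth gives 0; bid 10 gives 3 > 0. Violating.
Others bid (6, 6, 6, 12): truth gives 0; bid 12 gives 1 > 0. Violating.
Others bid (6, 6, 10, 6): truth gives 0; bid 12 gives 1 > 0. Violating.
Others bid (6, 6, 6, 13): truth gives 0; no alternative beats it.
Others bid (6, 6, 6, 16): truth gives 0; no alternative beats it.
(Checking all 625 profiles: 24 have a profitable deviation, 601 do not.)

24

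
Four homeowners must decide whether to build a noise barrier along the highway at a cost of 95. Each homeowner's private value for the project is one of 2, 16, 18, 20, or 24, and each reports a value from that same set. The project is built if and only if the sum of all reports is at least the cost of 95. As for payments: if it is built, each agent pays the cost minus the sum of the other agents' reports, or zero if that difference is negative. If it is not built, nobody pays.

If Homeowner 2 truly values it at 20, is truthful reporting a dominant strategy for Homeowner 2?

Yes

Check each profile of the others' reports and compare truth against every alternative report.
Others report (2, 2, 2): truth gives 0, best alternative gives 0.
Others report (2, 2, 16): truth gives 0, best alternative gives 0.
Others report (2, 2, 18): truth gives 0, best alternative gives 0.
Others report (2, 2, 20): truth gives 0, best alternative gives 0.
Others report (2, 2, 24): truth gives 0, best alternative gives 0.
Others report (2, 16, 2): truth gives 0, best alternative gives 0.
(Remaining 119 profiles checked similarly; truth is weakly best in each.)
In every case the truthful report is at least as good as any alternative, so it is a dominant strategy.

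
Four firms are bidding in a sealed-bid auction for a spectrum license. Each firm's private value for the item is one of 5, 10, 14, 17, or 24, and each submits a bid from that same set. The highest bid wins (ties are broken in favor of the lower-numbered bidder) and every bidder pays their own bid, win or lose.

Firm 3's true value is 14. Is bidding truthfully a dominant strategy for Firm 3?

Consider the case where Firm 1 bids 5, Firm 2 bids 5 and Firm 4 bids 5.
Truthful bid 14: wins, pays 14, utility 14 - 14 = 0.
Bid 10 instead: wins, pays 10, utility 14 - 10 = 4.
Since 4 > 0, bidding 10 is strictly better here, so truthful bidding is not dominant.

No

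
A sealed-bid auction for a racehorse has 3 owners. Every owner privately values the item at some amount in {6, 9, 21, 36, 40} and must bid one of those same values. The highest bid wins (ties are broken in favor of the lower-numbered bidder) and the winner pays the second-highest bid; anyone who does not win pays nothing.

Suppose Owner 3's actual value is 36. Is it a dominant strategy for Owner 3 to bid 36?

Yes

Check each profile of the others' bids and compare truth against every alternative bid.
Others bid (6, 6): truth gives 30, best alternative gives 30.
Others bid (6, 9): truth gives 27, best alternative gives 27.
Others bid (9, 6): truth gives 27, best alternative gives 27.
Others bid (9, 9): truth gives 27, best alternative gives 27.
Others bid (6, 21): truth gives 15, best alternative gives 15.
Others bid (9, 21): truth gives 15, best alternative gives 15.
(Remaining 19 profiles checked similarly; truth is weakly best in each.)
In every case the truthful bid is at least as good as any alternative, so it is a dominant strategy.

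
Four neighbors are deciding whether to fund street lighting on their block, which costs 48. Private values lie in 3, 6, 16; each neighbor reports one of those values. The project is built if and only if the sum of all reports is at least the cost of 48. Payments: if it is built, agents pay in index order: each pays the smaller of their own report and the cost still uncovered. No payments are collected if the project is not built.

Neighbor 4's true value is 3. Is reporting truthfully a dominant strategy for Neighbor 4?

Yes

Check each profile of the others' reports and compare truth against every alternative report.
Others report (16, 16, 16): truth gives 3, best alternative gives 3.
Others report (3, 3, 3): truth gives 0, best alternative gives 0.
Others report (3, 3, 6): truth gives 0, best alternative gives 0.
Others report (3, 3, 16): truth gives 0, best alternative gives 0.
Others report (3, 6, 3): truth gives 0, best alternative gives 0.
Others report (3, 6, 6): truth gives 0, best alternative gives 0.
(Remaining 21 profiles checked similarly; truth is weakly best in each.)
In every case the truthful report is at least as good as any alternative, so it is a dominant strategy.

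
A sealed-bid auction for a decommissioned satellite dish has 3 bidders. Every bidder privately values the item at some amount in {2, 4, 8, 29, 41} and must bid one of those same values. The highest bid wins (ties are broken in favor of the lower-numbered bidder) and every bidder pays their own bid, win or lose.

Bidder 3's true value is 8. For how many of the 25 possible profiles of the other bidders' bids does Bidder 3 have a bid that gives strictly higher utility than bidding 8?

22

Others bid (2, 2): truth gives 0; bid 4 gives 4 > 0. Violating.
Others bid (2, 8): truth gives -8; bid 2 gives -2 > -8. Violating.
Others bid (2, 29): truth gives -8; bid 2 gives -2 > -8. Violating.
Others bid (2, 41): truth gives -8; bid 2 gives -2 > -8. Violating.
Others bid (2, 4): truth gives 0; no alternative beats it.
Others bid (4, 2): truth gives 0; no alternative beats it.
(Checking all 25 profiles: 22 have a profitable deviation, 3 do not.)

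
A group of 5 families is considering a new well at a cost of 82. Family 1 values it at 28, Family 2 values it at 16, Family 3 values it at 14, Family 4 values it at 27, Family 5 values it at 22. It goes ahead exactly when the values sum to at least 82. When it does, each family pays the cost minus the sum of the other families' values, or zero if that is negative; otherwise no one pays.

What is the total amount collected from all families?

5

Total value 107 ≥ cost 82, so it is built.
Family 1: others sum to 79; max(0, 82 - 79) = 3.
Family 2: others sum to 91; max(0, 82 - 91) = 0.
Family 3: others sum to 93; max(0, 82 - 93) = 0.
Family 4: others sum to 80; max(0, 82 - 80) = 2.
Family 5: others sum to 85; max(0, 82 - 85) = 0.
Total collected = 3 + 0 + 0 + 2 + 0 = 5.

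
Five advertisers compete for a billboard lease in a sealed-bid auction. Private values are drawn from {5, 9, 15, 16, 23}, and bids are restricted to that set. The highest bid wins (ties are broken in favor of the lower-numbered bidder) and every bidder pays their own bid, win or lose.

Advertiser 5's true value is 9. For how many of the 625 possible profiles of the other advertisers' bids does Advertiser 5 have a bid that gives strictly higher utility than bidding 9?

624

Others bid (5, 5, 5, 9): truth gives -9; bid 5 gives -5 > -9. Violating.
Others bid (5, 5, 5, 15): truth gives -9; bid 5 gives -5 > -9. Violating.
Others bid (5, 5, 5, 16): truth gives -9; bid 5 gives -5 > -9. Violating.
Others bid (5, 5, 5, 23): truth gives -9; bid 5 gives -5 > -9. Violating.
Others bid (5, 5, 5, 5): truth gives 0; no alternative beats it.
(Checking all 625 profiles: 624 have a profitable deviation, 1 does not.)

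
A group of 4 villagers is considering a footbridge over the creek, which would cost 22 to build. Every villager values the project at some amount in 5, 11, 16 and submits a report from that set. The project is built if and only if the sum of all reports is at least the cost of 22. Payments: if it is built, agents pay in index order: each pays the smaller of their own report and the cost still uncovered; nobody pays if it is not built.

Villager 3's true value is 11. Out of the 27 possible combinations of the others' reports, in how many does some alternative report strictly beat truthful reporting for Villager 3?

Others report (5, 5, 11): truth gives 0; report 5 gives 6 > 0. Violating.
Others report (5, 5, 16): truth gives 0; report 5 gives 6 > 0. Violating.
Others report (5, 11, 5): truth gives 5; report 5 gives 6 > 5. Violating.
Others report (5, 11, 11): truth gives 5; report 5 gives 6 > 5. Violating.
Others report (5, 5, 5): truth gives 0; no alternative beats it.
Others report (5, 16, 5): truth gives 10; no alternative beats it.
(Checking all 27 profiles: 8 have a profitable deviation, 19 do not.)

8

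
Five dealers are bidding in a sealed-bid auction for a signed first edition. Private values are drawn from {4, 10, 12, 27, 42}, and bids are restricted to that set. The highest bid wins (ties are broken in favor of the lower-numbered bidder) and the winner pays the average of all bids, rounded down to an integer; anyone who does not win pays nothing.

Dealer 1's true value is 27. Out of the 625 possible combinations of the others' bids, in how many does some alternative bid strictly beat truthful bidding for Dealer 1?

Others bid (4, 4, 4, 4): truth gives 19; bid 4 gives 23 > 19. Violating.
Others bid (4, 4, 4, 10): truth gives 18; bid 10 gives 21 > 18. Violating.
Others bid (4, 4, 4, 12): truth gives 17; bid 12 gives 20 > 17. Violating.
Others bid (4, 4, 4, 42): truth gives 0; bid 42 gives 8 > 0. Violating.
Others bid (4, 4, 4, 27): truth gives 14; no alternative beats it.
Others bid (4, 4, 10, 27): truth gives 13; no alternative beats it.
(Checking all 625 profiles: 291 have a profitable deviation, 334 do not.)

291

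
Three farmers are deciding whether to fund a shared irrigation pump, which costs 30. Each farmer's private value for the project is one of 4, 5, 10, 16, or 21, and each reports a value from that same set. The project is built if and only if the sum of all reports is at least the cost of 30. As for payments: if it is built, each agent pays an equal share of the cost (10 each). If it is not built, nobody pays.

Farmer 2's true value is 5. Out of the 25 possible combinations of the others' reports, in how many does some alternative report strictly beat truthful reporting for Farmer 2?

Others report (4, 21): truth gives -5; report 4 gives 0 > -5. Violating.
Others report (21, 4): truth gives -5; report 4 gives 0 > -5. Violating.
Others report (4, 4): truth gives 0; no alternative beats it.
Others report (4, 5): truth gives 0; no alternative beats it.
(Checking all 25 profiles: 2 have a profitable deviation, 23 do not.)

2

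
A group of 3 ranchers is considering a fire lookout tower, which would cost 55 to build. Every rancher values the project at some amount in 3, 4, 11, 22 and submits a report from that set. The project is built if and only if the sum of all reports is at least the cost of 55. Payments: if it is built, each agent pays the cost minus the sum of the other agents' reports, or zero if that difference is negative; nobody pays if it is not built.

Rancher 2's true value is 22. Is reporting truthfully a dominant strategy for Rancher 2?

Check each profile of the others' reports and compare truth against every alternative report.
Others report (22, 22): truth gives 11, best alternative gives 11.
Others report (3, 3): truth gives 0, best alternative gives 0.
Others report (3, 4): truth gives 0, best alternative gives 0.
Others report (3, 11): truth gives 0, best alternative gives 0.
Others report (3, 22): truth gives 0, best alternative gives 0.
Others report (4, 3): truth gives 0, best alternative gives 0.
(Remaining 10 profiles checked similarly; truth is weakly best in each.)
In every case the truthful report is at least as good as any alternative, so it is a dominant strategy.

Yes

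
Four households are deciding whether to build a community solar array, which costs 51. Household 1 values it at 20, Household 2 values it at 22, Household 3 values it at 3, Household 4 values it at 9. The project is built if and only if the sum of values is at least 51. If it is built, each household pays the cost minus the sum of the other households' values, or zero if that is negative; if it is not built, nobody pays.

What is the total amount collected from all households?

Total value 54 ≥ cost 51, so it is built.
Household 1: others sum to 34; max(0, 51 - 34) = 17.
Household 2: others sum to 32; max(0, 51 - 32) = 19.
Household 3: others sum to 51; max(0, 51 - 51) = 0.
Household 4: others sum to 45; max(0, 51 - 45) = 6.
Total collected = 17 + 19 + 0 + 6 = 42.

42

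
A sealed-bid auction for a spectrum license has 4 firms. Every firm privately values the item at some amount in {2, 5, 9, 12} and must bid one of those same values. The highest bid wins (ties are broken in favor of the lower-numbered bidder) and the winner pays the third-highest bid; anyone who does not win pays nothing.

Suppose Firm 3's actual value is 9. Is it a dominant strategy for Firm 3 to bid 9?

Consider the case where Firm 1 bids 2, Firm 2 bids 2 and Firm 4 bids 12.
Truthful bid 9: loses, pays 0, utility 0.
Bid 12 instead: wins, pays 2, utility 9 - 2 = 7.
Since 7 > 0, bidding 12 is strictly better here, so truthful bidding is not dominant.

No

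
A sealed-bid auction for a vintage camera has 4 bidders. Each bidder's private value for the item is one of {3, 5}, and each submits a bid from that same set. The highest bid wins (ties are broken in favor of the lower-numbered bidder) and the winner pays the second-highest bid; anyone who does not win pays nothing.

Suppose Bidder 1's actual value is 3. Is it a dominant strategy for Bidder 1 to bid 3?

Check each profile of the others' bids and compare truth against every alternative bid.
Others bid (3, 3, 5): truth gives 0, best alternative gives -2.
Others bid (3, 5, 3): truth gives 0, best alternative gives -2.
Others bid (3, 5, 5): truth gives 0, best alternative gives -2.
Others bid (5, 3, 3): truth gives 0, best alternative gives -2.
Others bid (5, 3, 5): truth gives 0, best alternative gives -2.
Others bid (5, 5, 3): truth gives 0, best alternative gives -2.
(Remaining 2 profiles checked similarly; truth is weakly best in each.)
In every case the truthful bid is at least as good as any alternative, so it is a dominant strategy.

Yes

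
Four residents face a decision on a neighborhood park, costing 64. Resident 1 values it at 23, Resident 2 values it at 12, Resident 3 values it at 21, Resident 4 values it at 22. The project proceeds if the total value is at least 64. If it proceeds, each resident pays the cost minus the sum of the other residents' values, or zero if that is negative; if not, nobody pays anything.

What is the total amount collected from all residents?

Total value 78 ≥ cost 64, so it is built.
Resident 1: others sum to 55; max(0, 64 - 55) = 9.
Resident 2: others sum to 66; max(0, 64 - 66) = 0.
Resident 3: others sum to 57; max(0, 64 - 57) = 7.
Resident 4: others sum to 56; max(0, 64 - 56) = 8.
Total collected = 9 + 0 + 7 + 8 = 24.

24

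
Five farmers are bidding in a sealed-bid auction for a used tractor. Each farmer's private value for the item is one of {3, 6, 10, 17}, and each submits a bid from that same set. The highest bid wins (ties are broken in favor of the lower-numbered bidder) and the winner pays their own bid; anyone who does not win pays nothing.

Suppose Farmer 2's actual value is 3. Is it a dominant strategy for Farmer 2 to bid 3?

Yes

Check each profile of the others' bids and compare truth against every alternative bid.
Others bid (3, 3, 3, 3): truth gives 0, best alternative gives -3.
Others bid (3, 3, 3, 6): truth gives 0, best alternative gives -3.
Others bid (3, 3, 6, 3): truth gives 0, best alternative gives -3.
Others bid (3, 3, 6, 6): truth gives 0, best alternative gives -3.
Others bid (3, 6, 3, 3): truth gives 0, best alternative gives -3.
Others bid (3, 6, 3, 6): truth gives 0, best alternative gives -3.
(Remaining 250 profiles checked similarly; truth is weakly best in each.)
In every case the truthful bid is at least as good as any alternative, so it is a dominant strategy.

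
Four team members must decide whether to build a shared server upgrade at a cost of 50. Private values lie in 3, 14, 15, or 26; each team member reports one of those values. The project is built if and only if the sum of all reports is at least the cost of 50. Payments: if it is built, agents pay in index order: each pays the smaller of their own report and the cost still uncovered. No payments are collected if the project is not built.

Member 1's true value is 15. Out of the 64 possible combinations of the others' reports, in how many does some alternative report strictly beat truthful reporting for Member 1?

42

Others report (3, 14, 26): truth gives 0; report 14 gives 1 > 0. Violating.
Others report (3, 15, 26): truth gives 0; report 14 gives 1 > 0. Violating.
Others report (3, 26, 14): truth gives 0; report 14 gives 1 > 0. Violating.
Others report (3, 26, 15): truth gives 0; report 14 gives 1 > 0. Violating.
Others report (3, 3, 3): truth gives 0; no alternative beats it.
Others report (3, 3, 14): truth gives 0; no alternative beats it.
(Checking all 64 profiles: 42 have a profitable deviation, 22 do not.)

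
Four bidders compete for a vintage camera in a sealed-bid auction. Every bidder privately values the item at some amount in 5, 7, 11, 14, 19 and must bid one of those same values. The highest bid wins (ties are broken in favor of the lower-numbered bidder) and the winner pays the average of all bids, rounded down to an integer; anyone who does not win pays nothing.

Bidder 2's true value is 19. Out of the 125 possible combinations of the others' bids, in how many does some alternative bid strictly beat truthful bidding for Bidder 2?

48

Others bid (5, 5, 5): truth gives 11; bid 7 gives 14 > 11. Violating.
Others bid (5, 5, 7): truth gives 10; bid 7 gives 13 > 10. Violating.
Others bid (5, 5, 11): truth gives 9; bid 11 gives 11 > 9. Violating.
Others bid (5, 5, 14): truth gives 9; bid 14 gives 10 > 9. Violating.
Others bid (5, 5, 19): truth gives 7; no alternative beats it.
Others bid (5, 7, 19): truth gives 7; no alternative beats it.
(Checking all 125 profiles: 48 have a profitable deviation, 77 do not.)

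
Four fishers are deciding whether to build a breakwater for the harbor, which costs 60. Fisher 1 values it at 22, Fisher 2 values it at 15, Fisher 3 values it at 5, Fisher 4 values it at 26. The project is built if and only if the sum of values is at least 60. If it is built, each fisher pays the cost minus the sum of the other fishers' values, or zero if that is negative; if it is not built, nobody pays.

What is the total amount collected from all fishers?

39

Total value 68 ≥ cost 60, so it is built.
Fisher 1: others sum to 46; max(0, 60 - 46) = 14.
Fisher 2: others sum to 53; max(0, 60 - 53) = 7.
Fisher 3: others sum to 63; max(0, 60 - 63) = 0.
Fisher 4: others sum to 42; max(0, 60 - 42) = 18.
Total collected = 14 + 7 + 0 + 18 = 39.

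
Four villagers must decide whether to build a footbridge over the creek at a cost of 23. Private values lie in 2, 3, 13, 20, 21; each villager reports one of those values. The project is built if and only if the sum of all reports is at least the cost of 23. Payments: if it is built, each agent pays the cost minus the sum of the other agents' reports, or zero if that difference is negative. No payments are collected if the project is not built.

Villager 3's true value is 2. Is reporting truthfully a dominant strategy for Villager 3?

Check each profile of the others' reports and compare truth against every alternative report.
Others report (2, 2, 20): truth gives 2, best alternative gives 2.
Others report (2, 2, 21): truth gives 2, best alternative gives 2.
Others report (2, 3, 20): truth gives 2, best alternative gives 2.
Others report (2, 3, 21): truth gives 2, best alternative gives 2.
Others report (2, 13, 13): truth gives 2, best alternative gives 2.
Others report (2, 13, 20): truth gives 2, best alternative gives 2.
(Remaining 119 profiles checked similarly; truth is weakly best in each.)
In every case the truthful report is at least as good as any alternative, so it is a dominant strategy.

Yes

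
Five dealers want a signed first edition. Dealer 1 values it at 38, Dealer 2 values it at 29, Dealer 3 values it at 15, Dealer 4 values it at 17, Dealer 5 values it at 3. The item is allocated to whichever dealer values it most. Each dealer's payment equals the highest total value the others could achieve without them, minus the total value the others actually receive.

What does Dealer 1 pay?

29

Dealer 1 has the highest value and receives the item.
Without Dealer 1, the item would go to the next-highest value, 29, so the others could achieve 29.
With Dealer 1 present and winning, the others receive nothing, so their total is 0.
Payment = 29 - 0 = 29.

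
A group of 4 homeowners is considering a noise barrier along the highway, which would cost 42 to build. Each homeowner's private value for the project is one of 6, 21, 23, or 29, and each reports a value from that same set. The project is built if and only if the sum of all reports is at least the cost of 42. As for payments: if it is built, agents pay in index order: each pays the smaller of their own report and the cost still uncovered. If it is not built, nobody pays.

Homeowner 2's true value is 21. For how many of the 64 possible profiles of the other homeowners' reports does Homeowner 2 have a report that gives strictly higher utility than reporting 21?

Others report (6, 6, 29): truth gives 0; report 6 gives 15 > 0. Violating.
Others report (6, 21, 21): truth gives 0; report 6 gives 15 > 0. Violating.
Others report (6, 21, 23): truth gives 0; report 6 gives 15 > 0. Violating.
Others report (6, 21, 29): truth gives 0; report 6 gives 15 > 0. Violating.
Others report (6, 6, 6): truth gives 0; no alternative beats it.
Others report (6, 6, 21): truth gives 0; no alternative beats it.
(Checking all 64 profiles: 57 have a profitable deviation, 7 do not.)

57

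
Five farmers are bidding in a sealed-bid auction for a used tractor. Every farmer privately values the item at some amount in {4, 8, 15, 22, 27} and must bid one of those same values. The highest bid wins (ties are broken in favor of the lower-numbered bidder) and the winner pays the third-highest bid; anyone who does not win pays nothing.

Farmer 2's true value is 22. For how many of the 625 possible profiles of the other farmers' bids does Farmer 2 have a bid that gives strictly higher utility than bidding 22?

Others bid (4, 4, 4, 27): truth gives 0; bid 27 gives 18 > 0. Violating.
Others bid (4, 4, 8, 27): truth gives 0; bid 27 gives 14 > 0. Violating.
Others bid (4, 4, 15, 27): truth gives 0; bid 27 gives 7 > 0. Violating.
Others bid (4, 4, 27, 4): truth gives 0; bid 27 gives 18 > 0. Violating.
Others bid (4, 4, 4, 4): truth gives 18; no alternative beats it.
Others bid (4, 4, 4, 8): truth gives 18; no alternative beats it.
(Checking all 625 profiles: 108 have a profitable deviation, 517 do not.)

108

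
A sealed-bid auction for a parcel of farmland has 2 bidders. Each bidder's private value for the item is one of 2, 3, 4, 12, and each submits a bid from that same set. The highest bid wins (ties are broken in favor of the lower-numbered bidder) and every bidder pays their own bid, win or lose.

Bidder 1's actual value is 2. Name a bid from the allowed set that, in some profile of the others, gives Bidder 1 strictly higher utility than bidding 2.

Suppose Bidder 2 bids 3.
Bid 2: loses but pays 2, utility -2.
Bid 3: wins, pays 3, utility 2 - 3 = -1.
So bidding 3 beats truth here (-1 > -2).

3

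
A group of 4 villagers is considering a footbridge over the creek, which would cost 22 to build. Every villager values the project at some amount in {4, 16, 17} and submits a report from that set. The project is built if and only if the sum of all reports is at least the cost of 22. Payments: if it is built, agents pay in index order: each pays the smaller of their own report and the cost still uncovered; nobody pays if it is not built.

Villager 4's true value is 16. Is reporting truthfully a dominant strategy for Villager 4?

Check each profile of the others' reports and compare truth against every alternative report.
Others report (4, 4, 16): truth gives 16, best alternative gives 16.
Others report (4, 4, 17): truth gives 16, best alternative gives 16.
Others report (4, 16, 4): truth gives 16, best alternative gives 16.
Others report (4, 16, 16): truth gives 16, best alternative gives 16.
Others report (4, 16, 17): truth gives 16, best alternative gives 16.
Others report (4, 17, 4): truth gives 16, best alternative gives 16.
(Remaining 21 profiles checked similarly; truth is weakly best in each.)
In every case the truthful report is at least as good as any alternative, so it is a dominant strategy.

Yes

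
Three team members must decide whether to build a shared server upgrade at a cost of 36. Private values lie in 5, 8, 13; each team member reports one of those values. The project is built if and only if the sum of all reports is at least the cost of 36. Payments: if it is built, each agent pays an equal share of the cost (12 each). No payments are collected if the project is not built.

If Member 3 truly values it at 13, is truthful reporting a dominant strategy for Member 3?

Yes

Check each profile of the others' reports and compare truth against every alternative report.
Others report (13, 13): truth gives 1, best alternative gives 0.
Others report (5, 5): truth gives 0, best alternative gives 0.
Others report (5, 8): truth gives 0, best alternative gives 0.
Others report (5, 13): truth gives 0, best alternative gives 0.
Others report (8, 5): truth gives 0, best alternative gives 0.
Others report (8, 8): truth gives 0, best alternative gives 0.
(Remaining 3 profiles checked similarly; truth is weakly best in each.)
In every case the truthful report is at least as good as any alternative, so it is a dominant strategy.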